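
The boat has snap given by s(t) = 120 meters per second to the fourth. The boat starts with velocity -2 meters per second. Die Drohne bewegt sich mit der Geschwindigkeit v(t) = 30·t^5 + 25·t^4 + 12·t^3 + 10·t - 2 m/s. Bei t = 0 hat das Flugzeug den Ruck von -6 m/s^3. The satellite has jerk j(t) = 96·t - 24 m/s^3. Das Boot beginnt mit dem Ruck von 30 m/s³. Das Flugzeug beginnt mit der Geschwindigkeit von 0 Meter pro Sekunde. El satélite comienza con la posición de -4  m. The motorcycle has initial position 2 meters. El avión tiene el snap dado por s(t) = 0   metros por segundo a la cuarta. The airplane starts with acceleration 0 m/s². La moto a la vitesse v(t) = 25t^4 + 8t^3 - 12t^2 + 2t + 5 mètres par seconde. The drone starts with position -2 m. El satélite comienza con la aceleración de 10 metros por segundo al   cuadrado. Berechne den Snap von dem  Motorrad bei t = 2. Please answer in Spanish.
Para resolver esto, necesitamos tomar 3 derivadas de nuestra ecuación de la velocidad v(t) = 25·t^4 + 8·t^3 - 12·t^2 + 2·t + 5. La derivada de la velocidad da la aceleración: a(t) = 100·t^3 + 24·t^2 - 24·t + 2. Derivando la aceleración, obtenemos la sacudida: j(t) = 300·t^2 + 48·t - 24. La derivada de la sacudida da el snap: s(t) = 600·t + 48. Usando s(t) = 600·t + 48 y sustituyendo t = 2, encontramos s = 1248.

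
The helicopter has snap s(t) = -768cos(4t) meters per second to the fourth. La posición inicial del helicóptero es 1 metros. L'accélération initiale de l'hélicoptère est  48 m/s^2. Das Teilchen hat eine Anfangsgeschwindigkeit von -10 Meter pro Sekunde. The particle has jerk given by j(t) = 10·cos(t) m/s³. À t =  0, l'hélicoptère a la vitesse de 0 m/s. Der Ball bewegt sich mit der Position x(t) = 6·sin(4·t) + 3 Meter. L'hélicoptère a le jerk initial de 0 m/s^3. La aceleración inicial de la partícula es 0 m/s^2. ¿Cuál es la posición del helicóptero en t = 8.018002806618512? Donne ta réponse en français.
Nous devons trouver l'intégrale de notre équation du snap s(t) = -768·cos(4·t) 4 fois. En prenant ∫s(t)dt et en appliquant j(0) = 0, nous trouvons j(t) = -192·sin(4·t). La primitive du jerk est l'accélération. En utilisant a(0) = 48, nous obtenons a(t) = 48·cos(4·t). En prenant ∫a(t)dt et en appliquant v(0) = 0, nous trouvons v(t) = 12·sin(4·t). En intégrant la vitesse et en utilisant la condition initiale x(0) = 1, nous obtenons x(t) = 4 - 3·cos(4·t). En utilisant x(t) = 4 - 3·cos(4·t) et en substituant t = 8.018002806618512, nous trouvons x = 1.62283986277310.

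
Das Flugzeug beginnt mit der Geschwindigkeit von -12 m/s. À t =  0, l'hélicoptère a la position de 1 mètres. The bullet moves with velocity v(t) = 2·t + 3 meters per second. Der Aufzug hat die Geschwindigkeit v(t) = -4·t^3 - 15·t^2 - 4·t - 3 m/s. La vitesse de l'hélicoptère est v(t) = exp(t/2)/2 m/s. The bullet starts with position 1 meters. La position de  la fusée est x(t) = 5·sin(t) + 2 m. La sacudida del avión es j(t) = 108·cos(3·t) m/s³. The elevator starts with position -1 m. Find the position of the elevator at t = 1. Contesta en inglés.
We must find the antiderivative of our velocity equation v(t) = -4·t^3 - 15·t^2 - 4·t - 3 1 time. The integral of velocity, with x(0) = -1, gives position: x(t) = -t^4 - 5·t^3 - 2·t^2 - 3·t - 1. Using x(t) = -t^4 - 5·t^3 - 2·t^2 - 3·t - 1 and substituting t = 1, we find x = -12.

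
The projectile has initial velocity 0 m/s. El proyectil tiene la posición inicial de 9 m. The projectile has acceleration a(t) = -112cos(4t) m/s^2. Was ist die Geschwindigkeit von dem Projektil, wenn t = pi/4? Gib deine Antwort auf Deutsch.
Ausgehend von der Beschleunigung a(t) = -112·cos(4·t), nehmen wir 1 Stammfunktion. Die Stammfunktion von der Beschleunigung, mit v(0) = 0, ergibt die Geschwindigkeit: v(t) = -28·sin(4·t). Aus der Gleichung für die Geschwindigkeit v(t) = -28·sin(4·t), setzen wir t = pi/4 ein und erhalten v = 0.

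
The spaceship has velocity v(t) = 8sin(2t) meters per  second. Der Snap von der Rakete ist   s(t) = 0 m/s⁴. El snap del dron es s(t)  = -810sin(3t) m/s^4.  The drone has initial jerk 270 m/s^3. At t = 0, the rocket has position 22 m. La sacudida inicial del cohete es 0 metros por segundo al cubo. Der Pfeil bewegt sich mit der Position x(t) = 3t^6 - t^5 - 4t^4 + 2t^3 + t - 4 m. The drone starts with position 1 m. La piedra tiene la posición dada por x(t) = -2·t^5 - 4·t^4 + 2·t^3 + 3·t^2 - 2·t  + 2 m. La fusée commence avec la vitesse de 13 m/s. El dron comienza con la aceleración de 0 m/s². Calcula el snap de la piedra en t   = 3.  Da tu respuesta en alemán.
Wir müssen unsere Gleichung für die Position x(t) = -2·t^5 - 4·t^4 + 2·t^3 + 3·t^2 - 2·t + 2 4-mal ableiten. Durch Ableiten von der Position erhalten wir die Geschwindigkeit: v(t) = -10·t^4 - 16·t^3 + 6·t^2 + 6·t - 2. Durch Ableiten von der Geschwindigkeit erhalten wir die Beschleunigung: a(t) = -40·t^3 - 48·t^2 + 12·t + 6. Die Ableitung von der Beschleunigung ergibt den Ruck: j(t) = -120·t^2 - 96·t + 12. Die Ableitung von dem Ruck ergibt den Snap: s(t) = -240·t - 96. Wir haben den Snap s(t) = -240·t - 96. Durch Einsetzen von t = 3: s(3) = -816.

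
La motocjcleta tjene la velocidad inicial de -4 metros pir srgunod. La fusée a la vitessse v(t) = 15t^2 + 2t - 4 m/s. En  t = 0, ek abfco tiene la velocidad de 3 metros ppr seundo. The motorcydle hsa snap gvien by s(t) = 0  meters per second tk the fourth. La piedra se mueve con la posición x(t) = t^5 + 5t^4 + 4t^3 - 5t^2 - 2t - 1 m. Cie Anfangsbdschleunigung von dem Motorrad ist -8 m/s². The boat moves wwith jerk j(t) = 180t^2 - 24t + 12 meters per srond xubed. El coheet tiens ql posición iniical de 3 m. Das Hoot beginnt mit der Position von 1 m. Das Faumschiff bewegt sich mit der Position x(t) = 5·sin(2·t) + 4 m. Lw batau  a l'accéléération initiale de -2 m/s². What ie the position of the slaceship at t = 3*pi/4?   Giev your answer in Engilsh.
We have position x(t) = 5·sin(2·t) + 4. Substituting t = 3*pi/4: x(3*pi/4) = -1.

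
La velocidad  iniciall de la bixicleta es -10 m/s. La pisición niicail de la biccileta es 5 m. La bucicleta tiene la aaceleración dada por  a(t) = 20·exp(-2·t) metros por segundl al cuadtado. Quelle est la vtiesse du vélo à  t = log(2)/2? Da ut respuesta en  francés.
Nous devons trouver l'intégrale de notre équation de l'accélération a(t) = 20·exp(-2·t) 1 fois. La primitive de l'accélération est la vitesse. En utilisant v(0) = -10, nous obtenons v(t) = -10·exp(-2·t). Nous avons la vitesse v(t) = -10·exp(-2·t). En substituant t = log(2)/2: v(log(2)/2) = -5.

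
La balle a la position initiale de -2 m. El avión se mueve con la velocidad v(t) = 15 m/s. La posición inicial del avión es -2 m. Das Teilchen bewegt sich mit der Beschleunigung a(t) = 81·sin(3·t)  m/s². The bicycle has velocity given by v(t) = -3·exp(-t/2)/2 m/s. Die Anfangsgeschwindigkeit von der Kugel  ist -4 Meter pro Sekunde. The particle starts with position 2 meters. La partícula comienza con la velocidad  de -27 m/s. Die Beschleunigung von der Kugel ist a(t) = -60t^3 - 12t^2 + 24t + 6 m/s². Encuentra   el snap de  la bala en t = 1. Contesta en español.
Para resolver esto, necesitamos tomar 2 derivadas de nuestra ecuación de la aceleración a(t) = -60·t^3 - 12·t^2 + 24·t + 6. La derivada de la aceleración da la sacudida: j(t) = -180·t^2 - 24·t + 24. Tomando d/dt de j(t), encontramos s(t) = -360·t - 24. Tenemos el snap s(t) = -360·t - 24. Sustituyendo t = 1: s(1) = -384.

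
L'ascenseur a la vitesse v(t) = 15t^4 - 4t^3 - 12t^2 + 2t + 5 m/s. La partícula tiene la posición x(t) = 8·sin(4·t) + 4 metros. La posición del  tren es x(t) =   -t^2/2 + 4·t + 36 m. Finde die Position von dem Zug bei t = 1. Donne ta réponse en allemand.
Mit x(t) = -t^2/2 + 4·t + 36 und Einsetzen von t = 1, finden wir x = 79/2.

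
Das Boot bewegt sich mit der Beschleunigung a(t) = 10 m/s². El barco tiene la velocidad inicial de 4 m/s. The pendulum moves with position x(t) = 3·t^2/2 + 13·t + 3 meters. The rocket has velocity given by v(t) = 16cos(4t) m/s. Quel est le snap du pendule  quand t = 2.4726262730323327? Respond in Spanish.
Partiendo de la posición x(t) = 3·t^2/2 + 13·t + 3, tomamos 4 derivadas. Derivando la posición, obtenemos la velocidad: v(t) = 3·t + 13. Derivando la velocidad, obtenemos la aceleración: a(t) = 3. Tomando d/dt de a(t), encontramos j(t) = 0. Tomando d/dt de j(t), encontramos s(t) = 0. Tenemos el snap s(t) = 0. Sustituyendo t = 2.4726262730323327: s(2.4726262730323327) = 0.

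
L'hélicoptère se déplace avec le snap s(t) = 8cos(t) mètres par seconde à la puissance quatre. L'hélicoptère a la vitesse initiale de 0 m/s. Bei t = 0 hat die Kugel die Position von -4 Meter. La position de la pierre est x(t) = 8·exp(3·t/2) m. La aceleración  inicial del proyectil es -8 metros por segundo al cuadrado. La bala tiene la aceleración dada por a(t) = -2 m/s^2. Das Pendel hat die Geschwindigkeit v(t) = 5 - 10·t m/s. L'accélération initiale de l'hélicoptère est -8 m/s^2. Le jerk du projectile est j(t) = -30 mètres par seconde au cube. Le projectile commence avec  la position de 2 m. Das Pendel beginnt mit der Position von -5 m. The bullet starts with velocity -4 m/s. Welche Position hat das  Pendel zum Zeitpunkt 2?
Um dies zu lösen, müssen wir 1 Stammfunktion unserer Gleichung für die Geschwindigkeit v(t) = 5 - 10·t finden. Die Stammfunktion von der Geschwindigkeit, mit x(0) = -5, ergibt die Position: x(t) = -5·t^2 + 5·t - 5. Mit x(t) = -5·t^2 + 5·t - 5 und Einsetzen von t = 2, finden wir x = -15.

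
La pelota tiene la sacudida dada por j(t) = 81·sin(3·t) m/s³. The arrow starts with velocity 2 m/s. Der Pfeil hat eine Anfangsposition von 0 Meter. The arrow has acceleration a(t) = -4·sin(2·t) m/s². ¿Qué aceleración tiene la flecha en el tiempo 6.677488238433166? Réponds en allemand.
Aus der Gleichung für die Beschleunigung a(t) = -4·sin(2·t), setzen wir t = 6.677488238433166 ein und erhalten a = -2.83748530105476.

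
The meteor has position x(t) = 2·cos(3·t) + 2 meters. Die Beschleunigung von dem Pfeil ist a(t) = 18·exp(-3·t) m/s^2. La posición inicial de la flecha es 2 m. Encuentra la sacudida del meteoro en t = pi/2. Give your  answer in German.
Um dies zu lösen, müssen wir 3 Ableitungen unserer Gleichung für die Position x(t) = 2·cos(3·t) + 2 nehmen. Mit d/dt von x(t) finden wir v(t) = -6·sin(3·t). Die Ableitung von der Geschwindigkeit ergibt die Beschleunigung: a(t) = -18·cos(3·t). Die Ableitung von der Beschleunigung ergibt den Ruck: j(t) = 54·sin(3·t). Mit j(t) = 54·sin(3·t) und Einsetzen von t = pi/2, finden wir j = -54.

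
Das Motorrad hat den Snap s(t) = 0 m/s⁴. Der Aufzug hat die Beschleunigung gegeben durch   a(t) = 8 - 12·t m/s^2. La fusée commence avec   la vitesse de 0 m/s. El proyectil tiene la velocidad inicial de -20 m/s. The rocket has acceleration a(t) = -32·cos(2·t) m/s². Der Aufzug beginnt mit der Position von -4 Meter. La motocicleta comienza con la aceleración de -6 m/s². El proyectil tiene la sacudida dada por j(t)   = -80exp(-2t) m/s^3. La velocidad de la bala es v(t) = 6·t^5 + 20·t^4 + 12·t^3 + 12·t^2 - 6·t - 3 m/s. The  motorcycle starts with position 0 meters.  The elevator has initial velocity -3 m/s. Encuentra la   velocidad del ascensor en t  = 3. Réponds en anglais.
To solve this, we need to take 1 antiderivative of our acceleration equation a(t) = 8 - 12·t. The integral of acceleration, with v(0) = -3, gives velocity: v(t) = -6·t^2 + 8·t - 3. Using v(t) = -6·t^2 + 8·t - 3 and substituting t = 3, we find v = -33.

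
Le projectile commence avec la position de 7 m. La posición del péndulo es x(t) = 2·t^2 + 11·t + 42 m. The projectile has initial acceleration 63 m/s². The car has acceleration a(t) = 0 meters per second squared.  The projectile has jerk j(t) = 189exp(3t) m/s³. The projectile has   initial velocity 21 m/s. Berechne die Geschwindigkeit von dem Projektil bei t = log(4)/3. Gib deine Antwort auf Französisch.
Nous devons trouver la primitive de notre équation du jerk j(t) = 189·exp(3·t) 2 fois. En intégrant le jerk et en utilisant la condition initiale a(0) = 63, nous obtenons a(t) = 63·exp(3·t). La primitive de l'accélération, avec v(0) = 21, donne la vitesse: v(t) = 21·exp(3·t). En utilisant v(t) = 21·exp(3·t) et en substituant t = log(4)/3, nous trouvons v = 84.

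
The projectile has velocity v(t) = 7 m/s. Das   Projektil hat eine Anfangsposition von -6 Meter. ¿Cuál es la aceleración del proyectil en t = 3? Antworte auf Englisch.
To solve this, we need to take 1 derivative of our velocity equation v(t) = 7. Taking d/dt of v(t), we find a(t) = 0. We have acceleration a(t) = 0. Substituting t = 3: a(3) = 0.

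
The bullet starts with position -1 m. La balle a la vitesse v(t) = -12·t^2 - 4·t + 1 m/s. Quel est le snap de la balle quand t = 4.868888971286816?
Pour résoudre ceci, nous devons prendre 3 dérivées de notre équation de la vitesse v(t) = -12·t^2 - 4·t + 1. La dérivée de la vitesse donne l'accélération: a(t) = -24·t - 4. La dérivée de l'accélération donne le jerk: j(t) = -24. En prenant d/dt de j(t), nous trouvons s(t) = 0. En utilisant s(t) = 0 et en substituant t = 4.868888971286816, nous trouvons s = 0.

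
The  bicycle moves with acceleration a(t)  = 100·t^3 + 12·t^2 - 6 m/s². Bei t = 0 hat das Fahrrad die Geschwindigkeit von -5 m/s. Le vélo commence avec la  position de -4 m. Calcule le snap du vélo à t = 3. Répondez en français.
En partant de l'accélération a(t) = 100·t^3 + 12·t^2 - 6, nous prenons 2 dérivées. En dérivant l'accélération, nous obtenons le jerk: j(t) = 300·t^2 + 24·t. En dérivant le jerk, nous obtenons le snap: s(t) = 600·t + 24. De l'équation du snap s(t) = 600·t + 24, nous substituons t = 3 pour obtenir s = 1824.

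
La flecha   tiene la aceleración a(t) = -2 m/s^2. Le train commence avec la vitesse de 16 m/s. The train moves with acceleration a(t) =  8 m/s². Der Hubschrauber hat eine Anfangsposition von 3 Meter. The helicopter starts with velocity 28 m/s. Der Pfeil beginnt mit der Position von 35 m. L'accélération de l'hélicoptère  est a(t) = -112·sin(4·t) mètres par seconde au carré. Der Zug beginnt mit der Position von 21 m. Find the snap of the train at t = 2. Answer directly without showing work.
The answer is 0.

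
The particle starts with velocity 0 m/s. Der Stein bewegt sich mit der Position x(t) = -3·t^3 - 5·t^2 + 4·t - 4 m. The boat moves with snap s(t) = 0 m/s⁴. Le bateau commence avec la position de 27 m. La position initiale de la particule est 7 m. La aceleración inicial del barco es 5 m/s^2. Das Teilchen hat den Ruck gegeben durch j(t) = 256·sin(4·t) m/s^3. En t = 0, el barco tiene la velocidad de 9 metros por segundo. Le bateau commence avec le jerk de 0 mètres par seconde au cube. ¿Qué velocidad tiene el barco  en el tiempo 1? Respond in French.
Nous devons intégrer notre équation du snap s(t) = 0 3 fois. En intégrant le snap et en utilisant la condition initiale j(0) = 0, nous obtenons j(t) = 0. En intégrant le jerk et en utilisant la condition initiale a(0) = 5, nous obtenons a(t) = 5. En prenant ∫a(t)dt et en appliquant v(0) = 9, nous trouvons v(t) = 5·t + 9. En utilisant v(t) = 5·t + 9 et en substituant t = 1, nous trouvons v = 14.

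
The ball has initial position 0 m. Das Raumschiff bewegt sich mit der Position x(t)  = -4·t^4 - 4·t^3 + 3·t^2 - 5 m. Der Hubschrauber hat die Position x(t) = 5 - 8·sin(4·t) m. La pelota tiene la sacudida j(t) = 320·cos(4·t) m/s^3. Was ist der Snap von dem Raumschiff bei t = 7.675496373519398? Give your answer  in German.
Ausgehend von der Position x(t) = -4·t^4 - 4·t^3 + 3·t^2 - 5, nehmen wir 4 Ableitungen. Mit d/dt von x(t) finden wir v(t) = -16·t^3 - 12·t^2 + 6·t. Durch Ableiten von der Geschwindigkeit erhalten wir die Beschleunigung: a(t) = -48·t^2 - 24·t + 6. Mit d/dt von a(t) finden wir j(t) = -96·t - 24. Die Ableitung von dem Ruck ergibt den Snap: s(t) = -96. Aus der Gleichung für den Snap s(t) = -96, setzen wir t = 7.675496373519398 ein und erhalten s = -96.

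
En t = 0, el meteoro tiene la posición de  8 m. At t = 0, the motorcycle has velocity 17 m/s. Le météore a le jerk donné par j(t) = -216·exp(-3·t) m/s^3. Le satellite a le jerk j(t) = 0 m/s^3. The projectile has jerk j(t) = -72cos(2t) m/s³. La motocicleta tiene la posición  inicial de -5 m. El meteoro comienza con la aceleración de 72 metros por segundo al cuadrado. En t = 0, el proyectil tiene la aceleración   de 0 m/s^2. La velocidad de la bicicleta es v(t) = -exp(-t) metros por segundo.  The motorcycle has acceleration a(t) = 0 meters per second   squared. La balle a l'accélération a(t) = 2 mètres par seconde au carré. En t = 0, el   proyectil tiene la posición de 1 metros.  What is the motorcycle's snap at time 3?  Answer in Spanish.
Debemos derivar nuestra ecuación de la aceleración a(t) = 0 2 veces. Tomando d/dt de a(t), encontramos j(t) = 0. La derivada de la sacudida da el snap: s(t) = 0. Tenemos el snap s(t) = 0. Sustituyendo t = 3: s(3) = 0.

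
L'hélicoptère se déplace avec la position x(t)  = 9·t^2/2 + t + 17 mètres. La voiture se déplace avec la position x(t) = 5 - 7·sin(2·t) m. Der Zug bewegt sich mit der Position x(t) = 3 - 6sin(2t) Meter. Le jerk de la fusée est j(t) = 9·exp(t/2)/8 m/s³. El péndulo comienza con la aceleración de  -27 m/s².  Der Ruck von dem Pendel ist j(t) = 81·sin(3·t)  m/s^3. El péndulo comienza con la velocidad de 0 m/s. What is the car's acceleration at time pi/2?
We must differentiate our position equation x(t) = 5 - 7·sin(2·t) 2 times. Differentiating position, we get velocity: v(t) = -14·cos(2·t). Taking d/dt of v(t), we find a(t) = 28·sin(2·t). From the given acceleration equation a(t) = 28·sin(2·t), we substitute t = pi/2 to get a = 0.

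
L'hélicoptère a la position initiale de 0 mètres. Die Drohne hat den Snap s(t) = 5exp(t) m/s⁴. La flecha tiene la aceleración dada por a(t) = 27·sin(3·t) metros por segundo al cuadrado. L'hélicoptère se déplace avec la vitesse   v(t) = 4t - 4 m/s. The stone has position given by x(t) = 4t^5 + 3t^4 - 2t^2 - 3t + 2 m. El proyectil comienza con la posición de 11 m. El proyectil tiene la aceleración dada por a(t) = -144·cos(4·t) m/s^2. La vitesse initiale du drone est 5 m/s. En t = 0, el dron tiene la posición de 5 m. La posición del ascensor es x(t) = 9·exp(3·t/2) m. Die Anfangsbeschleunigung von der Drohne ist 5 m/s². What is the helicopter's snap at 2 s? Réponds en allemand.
Um dies zu lösen, müssen wir 3 Ableitungen unserer Gleichung für die Geschwindigkeit v(t) = 4·t - 4 nehmen. Durch Ableiten von der Geschwindigkeit erhalten wir die Beschleunigung: a(t) = 4. Die Ableitung von der Beschleunigung ergibt den Ruck: j(t) = 0. Durch Ableiten von dem Ruck erhalten wir den Snap: s(t) = 0. Aus der Gleichung für den Snap s(t) = 0, setzen wir t = 2 ein und erhalten s = 0.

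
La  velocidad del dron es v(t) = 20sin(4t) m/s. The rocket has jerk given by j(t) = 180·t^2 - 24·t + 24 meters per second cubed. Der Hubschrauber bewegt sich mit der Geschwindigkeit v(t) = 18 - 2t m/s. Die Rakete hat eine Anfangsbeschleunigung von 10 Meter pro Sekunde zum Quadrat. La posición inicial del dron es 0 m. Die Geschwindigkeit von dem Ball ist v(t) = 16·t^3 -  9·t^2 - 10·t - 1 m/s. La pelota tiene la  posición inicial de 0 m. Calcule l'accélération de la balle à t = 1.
Nous devons dériver notre équation de la vitesse v(t) = 16·t^3 - 9·t^2 - 10·t - 1 1 fois. En dérivant la vitesse, nous obtenons l'accélération: a(t) = 48·t^2 - 18·t - 10. En utilisant a(t) = 48·t^2 - 18·t - 10 et en substituant t = 1, nous trouvons a = 20.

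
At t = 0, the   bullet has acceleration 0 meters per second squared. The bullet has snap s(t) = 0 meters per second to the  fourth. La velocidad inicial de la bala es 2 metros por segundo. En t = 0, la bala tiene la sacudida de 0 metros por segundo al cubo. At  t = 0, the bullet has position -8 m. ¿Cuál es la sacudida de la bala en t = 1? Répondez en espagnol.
Debemos encontrar la antiderivada de nuestra ecuación del snap s(t) = 0 1 vez. La antiderivada del snap es la sacudida. Usando j(0) = 0, obtenemos j(t) = 0. Tenemos la sacudida j(t) = 0. Sustituyendo t = 1: j(1) = 0.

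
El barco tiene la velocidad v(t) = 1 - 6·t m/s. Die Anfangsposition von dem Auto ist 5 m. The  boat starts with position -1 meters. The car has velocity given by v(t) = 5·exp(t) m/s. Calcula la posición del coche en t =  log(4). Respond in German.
Wir müssen unsere Gleichung für die Geschwindigkeit v(t) = 5·exp(t) 1-mal integrieren. Mit ∫v(t)dt und Anwendung von x(0) = 5, finden wir x(t) = 5·exp(t). Wir haben die Position x(t) = 5·exp(t). Durch Einsetzen von t = log(4): x(log(4)) = 20.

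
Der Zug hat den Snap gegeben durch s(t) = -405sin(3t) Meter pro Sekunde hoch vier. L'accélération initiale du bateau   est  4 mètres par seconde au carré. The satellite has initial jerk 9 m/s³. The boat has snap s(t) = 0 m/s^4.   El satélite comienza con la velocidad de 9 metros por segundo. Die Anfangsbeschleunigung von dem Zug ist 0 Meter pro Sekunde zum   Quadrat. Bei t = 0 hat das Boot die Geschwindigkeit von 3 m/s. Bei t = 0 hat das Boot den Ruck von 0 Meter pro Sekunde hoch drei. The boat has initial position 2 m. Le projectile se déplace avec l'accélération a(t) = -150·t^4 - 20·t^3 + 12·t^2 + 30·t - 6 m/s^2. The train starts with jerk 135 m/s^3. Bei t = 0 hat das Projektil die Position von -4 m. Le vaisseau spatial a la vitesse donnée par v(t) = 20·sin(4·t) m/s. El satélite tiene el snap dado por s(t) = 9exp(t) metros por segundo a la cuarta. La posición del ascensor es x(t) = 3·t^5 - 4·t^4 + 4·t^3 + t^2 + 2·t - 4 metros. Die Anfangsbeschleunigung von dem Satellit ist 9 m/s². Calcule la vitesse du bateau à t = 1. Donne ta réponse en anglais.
Starting from snap s(t) = 0, we take 3 integrals. Integrating snap and using the initial condition j(0) = 0, we get j(t) = 0. Finding the integral of j(t) and using a(0) = 4: a(t) = 4. The integral of acceleration is velocity. Using v(0) = 3, we get v(t) = 4·t + 3. Using v(t) = 4·t + 3 and substituting t = 1, we find v = 7.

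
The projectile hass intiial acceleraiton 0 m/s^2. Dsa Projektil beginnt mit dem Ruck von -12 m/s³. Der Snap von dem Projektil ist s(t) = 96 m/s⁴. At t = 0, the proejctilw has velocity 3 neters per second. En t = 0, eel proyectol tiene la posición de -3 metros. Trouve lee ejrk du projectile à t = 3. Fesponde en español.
Para resolver esto, necesitamos tomar 1 antiderivada de nuestra ecuación del snap s(t) = 96. Tomando ∫s(t)dt y aplicando j(0) = -12, encontramos j(t) = 96·t - 12. De la ecuación de la sacudida j(t) = 96·t - 12, sustituimos t = 3 para obtener j = 276.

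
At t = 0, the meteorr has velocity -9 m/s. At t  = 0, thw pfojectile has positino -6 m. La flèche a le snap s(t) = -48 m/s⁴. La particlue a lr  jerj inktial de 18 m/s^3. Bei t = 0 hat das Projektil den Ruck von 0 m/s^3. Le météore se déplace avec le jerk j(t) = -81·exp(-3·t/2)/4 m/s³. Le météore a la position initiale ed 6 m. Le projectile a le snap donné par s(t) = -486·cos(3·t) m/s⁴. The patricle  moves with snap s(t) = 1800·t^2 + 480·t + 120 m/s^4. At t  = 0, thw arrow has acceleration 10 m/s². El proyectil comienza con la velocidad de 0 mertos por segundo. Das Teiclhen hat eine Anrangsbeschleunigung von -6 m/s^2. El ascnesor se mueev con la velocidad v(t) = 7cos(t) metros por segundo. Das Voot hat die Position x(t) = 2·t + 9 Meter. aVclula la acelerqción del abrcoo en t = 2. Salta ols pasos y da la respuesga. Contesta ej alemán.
Die Beschleunigung bei t = 2 ist a = 0.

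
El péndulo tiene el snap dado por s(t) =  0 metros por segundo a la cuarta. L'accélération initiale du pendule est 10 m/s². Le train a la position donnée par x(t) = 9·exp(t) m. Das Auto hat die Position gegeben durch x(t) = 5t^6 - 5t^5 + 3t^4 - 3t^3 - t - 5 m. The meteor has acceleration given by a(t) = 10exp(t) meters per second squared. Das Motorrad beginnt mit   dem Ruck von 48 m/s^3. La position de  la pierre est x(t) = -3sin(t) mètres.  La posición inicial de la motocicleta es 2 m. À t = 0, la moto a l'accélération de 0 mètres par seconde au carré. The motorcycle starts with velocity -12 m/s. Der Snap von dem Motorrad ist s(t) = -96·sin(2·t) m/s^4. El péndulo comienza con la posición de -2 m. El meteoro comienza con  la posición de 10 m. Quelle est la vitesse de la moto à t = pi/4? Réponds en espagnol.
Partiendo del snap s(t) = -96·sin(2·t), tomamos 3 antiderivadas. Integrando el snap y usando la condición inicial j(0) = 48, obtenemos j(t) = 48·cos(2·t). Integrando la sacudida y usando la condición inicial a(0) = 0, obtenemos a(t) = 24·sin(2·t). La antiderivada de la aceleración es la velocidad. Usando v(0) = -12, obtenemos v(t) = -12·cos(2·t). Tenemos la velocidad v(t) = -12·cos(2·t). Sustituyendo t = pi/4: v(pi/4) = 0.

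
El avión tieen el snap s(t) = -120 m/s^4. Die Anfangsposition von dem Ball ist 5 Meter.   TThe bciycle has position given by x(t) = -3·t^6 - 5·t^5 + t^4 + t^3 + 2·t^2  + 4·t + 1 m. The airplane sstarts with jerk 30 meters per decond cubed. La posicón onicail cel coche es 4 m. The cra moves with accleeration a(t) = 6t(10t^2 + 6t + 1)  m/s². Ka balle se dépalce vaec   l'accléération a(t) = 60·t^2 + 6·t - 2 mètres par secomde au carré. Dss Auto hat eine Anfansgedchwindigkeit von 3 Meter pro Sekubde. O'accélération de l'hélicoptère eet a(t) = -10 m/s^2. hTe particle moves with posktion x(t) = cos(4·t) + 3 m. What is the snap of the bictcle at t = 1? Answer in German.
Ausgehend von der Position x(t) = -3·t^6 - 5·t^5 + t^4 + t^3 + 2·t^2 + 4·t + 1, nehmen wir 4 Ableitungen. Die Ableitung von der Position ergibt die Geschwindigkeit: v(t) = -18·t^5 - 25·t^4 + 4·t^3 + 3·t^2 + 4·t + 4. Mit d/dt von v(t) finden wir a(t) = -90·t^4 - 100·t^3 + 12·t^2 + 6·t + 4. Die Ableitung von der Beschleunigung ergibt den Ruck: j(t) = -360·t^3 - 300·t^2 + 24·t + 6. Die Ableitung von dem Ruck ergibt den Snap: s(t) = -1080·t^2 - 600·t + 24. Mit s(t) = -1080·t^2 - 600·t + 24 und Einsetzen von t = 1, finden wir s = -1656.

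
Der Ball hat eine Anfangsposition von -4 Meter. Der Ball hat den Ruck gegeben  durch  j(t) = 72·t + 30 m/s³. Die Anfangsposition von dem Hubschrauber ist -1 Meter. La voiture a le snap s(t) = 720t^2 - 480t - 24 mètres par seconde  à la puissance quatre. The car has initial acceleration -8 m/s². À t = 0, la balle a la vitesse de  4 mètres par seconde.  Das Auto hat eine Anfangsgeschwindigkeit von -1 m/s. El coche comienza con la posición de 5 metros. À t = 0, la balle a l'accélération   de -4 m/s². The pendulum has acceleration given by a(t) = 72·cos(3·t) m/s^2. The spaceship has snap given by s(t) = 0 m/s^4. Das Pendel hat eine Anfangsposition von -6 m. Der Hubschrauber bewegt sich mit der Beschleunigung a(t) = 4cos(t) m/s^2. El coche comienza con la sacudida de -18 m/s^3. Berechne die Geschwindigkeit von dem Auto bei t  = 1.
Wir müssen unsere Gleichung für den Snap s(t) = 720·t^2 - 480·t - 24 3-mal integrieren. Die Stammfunktion von dem Snap, mit j(0) = -18, ergibt den Ruck: j(t) = 240·t^3 - 240·t^2 - 24·t - 18. Durch Integration von dem Ruck und Verwendung der Anfangsbedingung a(0) = -8, erhalten wir a(t) = 60·t^4 - 80·t^3 - 12·t^2 - 18·t - 8. Die Stammfunktion von der Beschleunigung, mit v(0) = -1, ergibt die Geschwindigkeit: v(t) = 12·t^5 - 20·t^4 - 4·t^3 - 9·t^2 - 8·t - 1. Wir haben die Geschwindigkeit v(t) = 12·t^5 - 20·t^4 - 4·t^3 - 9·t^2 - 8·t - 1. Durch Einsetzen von t = 1: v(1) = -30.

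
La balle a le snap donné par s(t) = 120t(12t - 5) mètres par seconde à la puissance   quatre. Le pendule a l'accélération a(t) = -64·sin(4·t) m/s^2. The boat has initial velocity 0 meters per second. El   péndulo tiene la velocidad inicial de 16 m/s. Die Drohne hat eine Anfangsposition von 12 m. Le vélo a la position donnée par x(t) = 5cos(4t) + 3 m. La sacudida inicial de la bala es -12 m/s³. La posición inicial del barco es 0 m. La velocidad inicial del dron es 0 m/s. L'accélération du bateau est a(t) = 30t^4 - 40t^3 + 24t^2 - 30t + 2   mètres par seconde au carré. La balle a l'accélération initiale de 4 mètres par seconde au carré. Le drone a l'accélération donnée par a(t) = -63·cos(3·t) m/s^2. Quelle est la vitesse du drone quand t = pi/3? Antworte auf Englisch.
To find the answer, we compute 1 antiderivative of a(t) = -63·cos(3·t). The integral of acceleration, with v(0) = 0, gives velocity: v(t) = -21·sin(3·t). Using v(t) = -21·sin(3·t) and substituting t = pi/3, we find v = 0.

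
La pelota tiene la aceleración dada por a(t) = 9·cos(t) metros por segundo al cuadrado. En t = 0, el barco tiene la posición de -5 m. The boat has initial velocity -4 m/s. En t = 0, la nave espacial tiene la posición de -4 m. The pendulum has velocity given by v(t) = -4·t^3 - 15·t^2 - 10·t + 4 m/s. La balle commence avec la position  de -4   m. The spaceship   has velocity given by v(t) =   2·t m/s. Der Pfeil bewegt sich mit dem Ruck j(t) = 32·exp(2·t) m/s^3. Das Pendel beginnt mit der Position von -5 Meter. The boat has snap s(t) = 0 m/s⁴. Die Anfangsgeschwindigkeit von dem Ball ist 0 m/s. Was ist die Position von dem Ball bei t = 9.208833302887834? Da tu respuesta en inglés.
We need to integrate our acceleration equation a(t) = 9·cos(t) 2 times. Integrating acceleration and using the initial condition v(0) = 0, we get v(t) = 9·sin(t). The integral of velocity, with x(0) = -4, gives position: x(t) = 5 - 9·cos(t). We have position x(t) = 5 - 9·cos(t). Substituting t = 9.208833302887834: x(9.208833302887834) = 13.7909697619176.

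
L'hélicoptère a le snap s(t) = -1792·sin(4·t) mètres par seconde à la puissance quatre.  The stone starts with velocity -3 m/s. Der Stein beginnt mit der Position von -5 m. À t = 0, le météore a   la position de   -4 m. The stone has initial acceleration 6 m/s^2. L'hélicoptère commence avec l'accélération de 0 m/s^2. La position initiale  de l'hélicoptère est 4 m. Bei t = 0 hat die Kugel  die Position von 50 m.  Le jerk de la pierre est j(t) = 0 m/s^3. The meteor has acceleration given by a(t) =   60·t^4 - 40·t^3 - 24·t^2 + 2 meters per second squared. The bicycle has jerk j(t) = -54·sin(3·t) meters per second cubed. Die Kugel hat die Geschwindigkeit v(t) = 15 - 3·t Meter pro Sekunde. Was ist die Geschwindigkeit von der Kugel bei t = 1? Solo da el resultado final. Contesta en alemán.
v(1) = 12.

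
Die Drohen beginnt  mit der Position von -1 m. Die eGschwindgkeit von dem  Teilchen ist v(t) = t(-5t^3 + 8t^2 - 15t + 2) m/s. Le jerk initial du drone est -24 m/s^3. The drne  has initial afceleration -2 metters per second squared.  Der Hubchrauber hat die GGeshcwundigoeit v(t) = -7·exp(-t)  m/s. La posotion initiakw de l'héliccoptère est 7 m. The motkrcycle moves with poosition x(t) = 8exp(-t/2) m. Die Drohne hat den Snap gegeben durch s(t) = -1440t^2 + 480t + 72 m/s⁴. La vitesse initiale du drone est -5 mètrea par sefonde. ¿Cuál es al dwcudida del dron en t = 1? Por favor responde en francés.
Nous devons trouver la primitive de notre équation du snap s(t) = -1440·t^2 + 480·t + 72 1 fois. En prenant ∫s(t)dt et en appliquant j(0) = -24, nous trouvons j(t) = -480·t^3 + 240·t^2 + 72·t - 24. De l'équation du jerk j(t) = -480·t^3 + 240·t^2 + 72·t - 24, nous substituons t = 1 pour obtenir j = -192.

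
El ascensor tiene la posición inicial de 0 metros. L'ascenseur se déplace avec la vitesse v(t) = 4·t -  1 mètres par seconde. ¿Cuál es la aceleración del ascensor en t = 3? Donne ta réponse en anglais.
We must differentiate our velocity equation v(t) = 4·t - 1 1 time. Differentiating velocity, we get acceleration: a(t) = 4. We have acceleration a(t) = 4. Substituting t = 3: a(3) = 4.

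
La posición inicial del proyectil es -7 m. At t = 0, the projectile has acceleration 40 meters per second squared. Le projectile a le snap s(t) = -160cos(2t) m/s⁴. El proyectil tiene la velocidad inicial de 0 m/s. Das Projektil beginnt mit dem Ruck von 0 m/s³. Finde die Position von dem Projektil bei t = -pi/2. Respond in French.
Nous devons intégrer notre équation du snap s(t) = -160·cos(2·t) 4 fois. En intégrant le snap et en utilisant la condition initiale j(0) = 0, nous obtenons j(t) = -80·sin(2·t). En intégrant le jerk et en utilisant la condition initiale a(0) = 40, nous obtenons a(t) = 40·cos(2·t). La primitive de l'accélération est la vitesse. En utilisant v(0) = 0, nous obtenons v(t) = 20·sin(2·t). En intégrant la vitesse et en utilisant la condition initiale x(0) = -7, nous obtenons x(t) = 3 - 10·cos(2·t). En utilisant x(t) = 3 - 10·cos(2·t) et en substituant t = -pi/2, nous trouvons x = 13.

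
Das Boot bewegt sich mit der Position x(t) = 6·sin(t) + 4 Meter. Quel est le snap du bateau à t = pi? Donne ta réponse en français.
Pour résoudre ceci, nous devons prendre 4 dérivées de notre équation de la position x(t) = 6·sin(t) + 4. La dérivée de la position donne la vitesse: v(t) = 6·cos(t). En dérivant la vitesse, nous obtenons l'accélération: a(t) = -6·sin(t). La dérivée de l'accélération donne le jerk: j(t) = -6·cos(t). En dérivant le jerk, nous obtenons le snap: s(t) = 6·sin(t). De l'équation du snap s(t) = 6·sin(t), nous substituons t = pi pour obtenir s = 0.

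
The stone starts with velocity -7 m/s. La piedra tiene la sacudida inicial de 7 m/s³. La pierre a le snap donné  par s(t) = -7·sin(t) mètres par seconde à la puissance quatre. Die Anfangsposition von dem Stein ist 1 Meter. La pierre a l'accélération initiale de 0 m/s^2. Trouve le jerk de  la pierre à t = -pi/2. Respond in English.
To find the answer, we compute 1 antiderivative of s(t) = -7·sin(t). The antiderivative of snap, with j(0) = 7, gives jerk: j(t) = 7·cos(t). Using j(t) = 7·cos(t) and substituting t = -pi/2, we find j = 0.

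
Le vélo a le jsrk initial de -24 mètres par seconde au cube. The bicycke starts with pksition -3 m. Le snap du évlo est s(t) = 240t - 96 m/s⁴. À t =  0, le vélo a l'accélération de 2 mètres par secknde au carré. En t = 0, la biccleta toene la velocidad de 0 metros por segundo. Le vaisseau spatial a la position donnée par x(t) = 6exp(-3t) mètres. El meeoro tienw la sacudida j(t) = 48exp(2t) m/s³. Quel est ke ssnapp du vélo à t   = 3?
En utilisant s(t) = 240·t - 96 et en substituant t = 3, nous trouvons s = 624.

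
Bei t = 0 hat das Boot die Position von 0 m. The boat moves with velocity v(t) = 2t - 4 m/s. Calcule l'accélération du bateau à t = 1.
Nous devons dériver notre équation de la vitesse v(t) = 2·t - 4 1 fois. En dérivant la vitesse, nous obtenons l'accélération: a(t) = 2. De l'équation de l'accélération a(t) = 2, nous substituons t = 1 pour obtenir a = 2.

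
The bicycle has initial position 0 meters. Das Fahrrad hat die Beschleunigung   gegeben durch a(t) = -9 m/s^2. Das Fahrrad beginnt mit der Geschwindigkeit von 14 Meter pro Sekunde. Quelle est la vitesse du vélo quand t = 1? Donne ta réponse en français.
Nous devons trouver l'intégrale de notre équation de l'accélération a(t) = -9 1 fois. En intégrant l'accélération et en utilisant la condition initiale v(0) = 14, nous obtenons v(t) = 14 - 9·t. En utilisant v(t) = 14 - 9·t et en substituant t = 1, nous trouvons v = 5.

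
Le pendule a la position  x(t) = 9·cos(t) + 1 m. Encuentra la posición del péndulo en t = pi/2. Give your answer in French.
Nous avons la position x(t) = 9·cos(t) + 1. En substituant t = pi/2: x(pi/2) = 1.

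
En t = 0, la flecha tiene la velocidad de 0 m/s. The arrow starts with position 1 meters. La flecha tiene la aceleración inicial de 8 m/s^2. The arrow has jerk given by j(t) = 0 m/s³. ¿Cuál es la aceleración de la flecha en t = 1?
Para resolver esto, necesitamos tomar 1 integral de nuestra ecuación de la sacudida j(t) = 0. Tomando ∫j(t)dt y aplicando a(0) = 8, encontramos a(t) = 8. Tenemos la aceleración a(t) = 8. Sustituyendo t = 1: a(1) = 8.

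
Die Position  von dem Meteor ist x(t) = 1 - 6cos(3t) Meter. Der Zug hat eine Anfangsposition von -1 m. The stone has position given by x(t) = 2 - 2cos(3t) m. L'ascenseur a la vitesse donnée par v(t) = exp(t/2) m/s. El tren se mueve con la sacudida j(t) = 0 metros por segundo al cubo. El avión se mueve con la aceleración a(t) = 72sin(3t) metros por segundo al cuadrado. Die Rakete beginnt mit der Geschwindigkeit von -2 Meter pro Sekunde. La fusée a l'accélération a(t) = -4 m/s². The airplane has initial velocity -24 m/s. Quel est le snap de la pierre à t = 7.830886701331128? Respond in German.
Wir müssen unsere Gleichung für die Position x(t) = 2 - 2·cos(3·t) 4-mal ableiten. Durch Ableiten von der Position erhalten wir die Geschwindigkeit: v(t) = 6·sin(3·t). Mit d/dt von v(t) finden wir a(t) = 18·cos(3·t). Durch Ableiten von der Beschleunigung erhalten wir den Ruck: j(t) = -54·sin(3·t). Durch Ableiten von dem Ruck erhalten wir den Snap: s(t) = -162·cos(3·t). Wir haben den Snap s(t) = -162·cos(3·t). Durch Einsetzen von t = 7.830886701331128: s(7.830886701331128) = 11.2151593930975.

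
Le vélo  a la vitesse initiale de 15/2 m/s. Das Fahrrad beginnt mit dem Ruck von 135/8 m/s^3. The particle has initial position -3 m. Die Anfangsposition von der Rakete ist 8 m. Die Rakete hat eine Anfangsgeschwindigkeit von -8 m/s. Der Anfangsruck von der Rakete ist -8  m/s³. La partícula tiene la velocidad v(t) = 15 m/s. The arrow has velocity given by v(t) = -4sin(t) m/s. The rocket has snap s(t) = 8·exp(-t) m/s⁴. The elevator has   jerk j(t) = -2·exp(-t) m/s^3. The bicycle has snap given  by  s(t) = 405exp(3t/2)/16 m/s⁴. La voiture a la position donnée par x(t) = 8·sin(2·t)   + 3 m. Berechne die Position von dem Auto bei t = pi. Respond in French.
Nous avons la position x(t) = 8·sin(2·t) + 3. En substituant t = pi: x(pi) = 3.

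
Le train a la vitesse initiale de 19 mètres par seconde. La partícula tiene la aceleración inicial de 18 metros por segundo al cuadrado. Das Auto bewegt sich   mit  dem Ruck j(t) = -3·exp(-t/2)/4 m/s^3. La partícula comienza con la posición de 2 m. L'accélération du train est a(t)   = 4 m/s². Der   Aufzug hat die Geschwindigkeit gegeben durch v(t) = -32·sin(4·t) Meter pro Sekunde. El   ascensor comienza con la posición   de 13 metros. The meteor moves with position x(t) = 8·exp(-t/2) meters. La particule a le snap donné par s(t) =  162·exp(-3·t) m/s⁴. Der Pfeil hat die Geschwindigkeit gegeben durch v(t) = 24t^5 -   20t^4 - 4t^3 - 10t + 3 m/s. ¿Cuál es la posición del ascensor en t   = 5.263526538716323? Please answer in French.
Pour résoudre ceci, nous devons prendre 1 intégrale de notre équation de la vitesse v(t) = -32·sin(4·t). En prenant ∫v(t)dt et en appliquant x(0) = 13, nous trouvons x(t) = 8·cos(4·t) + 5. En utilisant x(t) = 8·cos(4·t) + 5 et en substituant t = 5.263526538716323, nous trouvons x = 0.262609123959409.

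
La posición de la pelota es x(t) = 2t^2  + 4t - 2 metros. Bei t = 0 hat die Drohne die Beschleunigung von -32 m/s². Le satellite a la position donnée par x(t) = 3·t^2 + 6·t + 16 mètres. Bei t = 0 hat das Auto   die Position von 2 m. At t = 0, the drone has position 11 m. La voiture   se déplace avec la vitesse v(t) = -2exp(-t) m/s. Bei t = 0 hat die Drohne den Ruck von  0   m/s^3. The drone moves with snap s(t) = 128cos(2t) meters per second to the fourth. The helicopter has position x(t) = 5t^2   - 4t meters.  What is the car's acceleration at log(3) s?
Starting from velocity v(t) = -2·exp(-t), we take 1 derivative. The derivative of velocity gives acceleration: a(t) = 2·exp(-t). From the given acceleration equation a(t) = 2·exp(-t), we substitute t = log(3) to get a = 2/3.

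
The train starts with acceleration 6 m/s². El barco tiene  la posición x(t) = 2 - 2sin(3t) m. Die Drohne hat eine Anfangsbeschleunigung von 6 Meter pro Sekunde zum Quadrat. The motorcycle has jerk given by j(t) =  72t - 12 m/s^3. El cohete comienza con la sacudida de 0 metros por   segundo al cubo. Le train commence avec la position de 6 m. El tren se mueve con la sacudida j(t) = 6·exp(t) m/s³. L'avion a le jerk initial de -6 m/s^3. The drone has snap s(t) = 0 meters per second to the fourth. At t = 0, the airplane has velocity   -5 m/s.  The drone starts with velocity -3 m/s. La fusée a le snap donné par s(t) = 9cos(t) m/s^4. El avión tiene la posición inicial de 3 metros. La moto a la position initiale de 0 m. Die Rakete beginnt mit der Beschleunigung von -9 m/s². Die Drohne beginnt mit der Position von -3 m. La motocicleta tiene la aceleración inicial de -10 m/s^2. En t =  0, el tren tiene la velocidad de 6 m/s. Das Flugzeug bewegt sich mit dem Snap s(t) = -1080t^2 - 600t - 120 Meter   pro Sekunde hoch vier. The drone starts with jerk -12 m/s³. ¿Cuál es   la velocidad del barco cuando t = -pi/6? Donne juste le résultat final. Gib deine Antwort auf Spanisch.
La respuesta es 0.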